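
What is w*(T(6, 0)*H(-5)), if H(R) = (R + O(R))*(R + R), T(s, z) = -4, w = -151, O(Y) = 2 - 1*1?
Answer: 24160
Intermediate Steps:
O(Y) = 1 (O(Y) = 2 - 1 = 1)
H(R) = 2*R*(1 + R) (H(R) = (R + 1)*(R + R) = (1 + R)*(2*R) = 2*R*(1 + R))
w*(T(6, 0)*H(-5)) = -(-604)*2*(-5)*(1 - 5) = -(-604)*2*(-5)*(-4) = -(-604)*40 = -151*(-160) = 24160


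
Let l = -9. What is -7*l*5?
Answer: 315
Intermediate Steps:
-7*l*5 = -7*(-9)*5 = 63*5 = 315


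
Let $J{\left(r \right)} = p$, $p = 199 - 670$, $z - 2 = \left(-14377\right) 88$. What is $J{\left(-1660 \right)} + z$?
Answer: $-1265645$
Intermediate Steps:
$z = -1265174$ ($z = 2 - 1265176 = -1265174$)
$p = -471$ ($p = 199 - 670 = -471$)
$J{\left(r \right)} = -471$
$J{\left(-1660 \right)} + z = -471 - 1265174 = -1265645$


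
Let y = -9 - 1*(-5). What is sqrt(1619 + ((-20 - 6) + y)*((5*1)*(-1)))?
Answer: sqrt(1769) ≈ 42.059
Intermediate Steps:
y = -4 (y = -9 + 5 = -4)
sqrt(1619 + ((-20 - 6) + y)*((5*1)*(-1))) = sqrt(1619 + ((-20 - 6) - 4)*((5*1)*(-1))) = sqrt(1619 + (-26 - 4)*(5*(-1))) = sqrt(1619 - 30*(-5)) = sqrt(1619 + 150) = sqrt(1769)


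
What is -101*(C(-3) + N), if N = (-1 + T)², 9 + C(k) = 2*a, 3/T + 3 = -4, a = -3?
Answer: 64135/49 ≈ 1308.9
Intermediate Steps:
T = -3/7 (T = 3/(-3 - 4) = 3/(-7) = 3*(-⅐) = -3/7 ≈ -0.42857)
C(k) = -15 (C(k) = -9 + 2*(-3) = -9 - 6 = -15)
N = 100/49 (N = (-1 - 3/7)² = (-10/7)² = 100/49 ≈ 2.0408)
-101*(C(-3) + N) = -101*(-15 + 100/49) = -101*(-635/49) = 64135/49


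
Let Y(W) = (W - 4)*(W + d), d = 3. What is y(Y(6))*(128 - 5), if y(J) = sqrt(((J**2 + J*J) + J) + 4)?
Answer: 123*sqrt(670) ≈ 3183.8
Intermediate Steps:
Y(W) = (-4 + W)*(3 + W) (Y(W) = (W - 4)*(W + 3) = (-4 + W)*(3 + W))
y(J) = sqrt(4 + J + 2*J**2) (y(J) = sqrt(((J**2 + J**2) + J) + 4) = sqrt((2*J**2 + J) + 4) = sqrt((J + 2*J**2) + 4) = sqrt(4 + J + 2*J**2))
y(Y(6))*(128 - 5) = sqrt(4 + (-12 + 6**2 - 1*6) + 2*(-12 + 6**2 - 1*6)**2)*(128 - 5) = sqrt(4 + (-12 + 36 - 6) + 2*(-12 + 36 - 6)**2)*123 = sqrt(4 + 18 + 2*18**2)*123 = sqrt(4 + 18 + 2*324)*123 = sqrt(4 + 18 + 648)*123 = sqrt(670)*123 = 123*sqrt(670)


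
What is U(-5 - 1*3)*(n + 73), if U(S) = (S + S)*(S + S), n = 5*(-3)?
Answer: 14848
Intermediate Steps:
n = -15
U(S) = 4*S² (U(S) = (2*S)*(2*S) = 4*S²)
U(-5 - 1*3)*(n + 73) = (4*(-5 - 1*3)²)*(-15 + 73) = (4*(-5 - 3)²)*58 = (4*(-8)²)*58 = (4*64)*58 = 256*58 = 14848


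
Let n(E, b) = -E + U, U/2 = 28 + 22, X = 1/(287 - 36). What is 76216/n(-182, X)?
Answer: 38108/141 ≈ 270.27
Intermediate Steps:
X = 1/251 ≈ 0.0039841
U = 100 (U = 2*(28 + 22) = 2*50 = 100)
n(E, b) = 100 - E (n(E, b) = -E + 100 = 100 - E)
76216/n(-182, X) = 76216/(100 - 1*(-182)) = 76216/(100 + 182) = 76216/282 = 76216*(1/282) = 38108/141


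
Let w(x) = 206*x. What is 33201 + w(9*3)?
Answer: 38763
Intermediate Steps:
33201 + w(9*3) = 33201 + 206*(9*3) = 33201 + 206*27 = 33201 + 5562 = 38763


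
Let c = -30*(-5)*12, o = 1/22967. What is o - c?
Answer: -41340599/22967 ≈ -1800.0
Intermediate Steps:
o = 1/22967 ≈ 4.3541e-5
c = 1800 (c = 150*12 = 1800)
o - c = 1/22967 - 1*1800 = 1/22967 - 1800 = -41340599/22967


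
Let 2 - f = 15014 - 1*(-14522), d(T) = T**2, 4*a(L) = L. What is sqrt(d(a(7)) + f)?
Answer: I*sqrt(472495)/4 ≈ 171.85*I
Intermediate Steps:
a(L) = L/4
f = -29534 (f = 2 - (15014 - 1*(-14522)) = 2 - (15014 + 14522) = 2 - 1*29536 = 2 - 29536 = -29534)
sqrt(d(a(7)) + f) = sqrt(((1/4)*7)**2 - 29534) = sqrt((7/4)**2 - 29534) = sqrt(49/16 - 29534) = sqrt(-472495/16) = I*sqrt(472495)/4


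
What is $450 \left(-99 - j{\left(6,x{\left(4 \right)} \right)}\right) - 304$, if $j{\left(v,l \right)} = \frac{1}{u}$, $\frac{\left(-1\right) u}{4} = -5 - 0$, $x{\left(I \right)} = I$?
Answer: $- \frac{89753}{2} \approx -44877.0$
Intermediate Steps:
$u = 20$ ($u = - 4 \left(-5 - 0\right) = - 4 \left(-5 + 0\right) = \left(-4\right) \left(-5\right) = 20$)
$j{\left(v,l \right)} = \frac{1}{20}$
$450 \left(-99 - j{\left(6,x{\left(4 \right)} \right)}\right) - 304 = 450 \left(-99 - \frac{1}{20}\right) - 304 = 450 \left(- \frac{1981}{20}\right) - 304 = - \frac{89145}{2} - 304 = - \frac{89753}{2}$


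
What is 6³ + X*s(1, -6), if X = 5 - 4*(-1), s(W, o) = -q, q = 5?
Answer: 171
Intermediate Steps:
s(W, o) = -5 (s(W, o) = -1*5 = -5)
X = 9 (X = 5 + 4 = 9)
6³ + X*s(1, -6) = 6³ + 9*(-5) = 216 - 45 = 171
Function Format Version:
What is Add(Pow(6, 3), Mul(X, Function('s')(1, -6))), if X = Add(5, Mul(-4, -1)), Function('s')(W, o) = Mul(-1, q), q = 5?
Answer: 171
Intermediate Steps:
Function('s')(W, o) = -5 (Function('s')(W, o) = Mul(-1, 5) = -5)
X = 9 (X = Add(5, 4) = 9)
Add(Pow(6, 3), Mul(X, Function('s')(1, -6))) = Add(Pow(6, 3), Mul(9, -5)) = Add(216, -45) = 171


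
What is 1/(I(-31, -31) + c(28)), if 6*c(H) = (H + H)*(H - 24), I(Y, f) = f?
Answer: 3/19 ≈ 0.15789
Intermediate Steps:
c(H) = H*(-24 + H)/3 (c(H) = ((H + H)*(H - 24))/6 = ((2*H)*(-24 + H))/6 = (2*H*(-24 + H))/6 = H*(-24 + H)/3)
1/(I(-31, -31) + c(28)) = 1/(-31 + (⅓)*28*(-24 + 28)) = 1/(-31 + (⅓)*28*4) = 1/(-31 + 112/3) = 1/(19/3) = 3/19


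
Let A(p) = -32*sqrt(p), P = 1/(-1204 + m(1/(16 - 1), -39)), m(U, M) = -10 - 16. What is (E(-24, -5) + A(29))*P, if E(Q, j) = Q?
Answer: 4/205 + 16*sqrt(29)/615 ≈ 0.15961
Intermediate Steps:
m(U, M) = -26
P = -1/1230 (P = 1/(-1204 - 26) = 1/(-1230) = -1/1230 ≈ -0.00081301)
(E(-24, -5) + A(29))*P = (-24 - 32*sqrt(29))*(-1/1230) = 4/205 + 16*sqrt(29)/615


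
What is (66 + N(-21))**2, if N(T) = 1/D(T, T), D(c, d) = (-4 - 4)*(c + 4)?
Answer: 80586529/18496 ≈ 4357.0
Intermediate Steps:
D(c, d) = -32 - 8*c (D(c, d) = -8*(4 + c) = -32 - 8*c)
N(T) = 1/(-32 - 8*T)
(66 + N(-21))**2 = (66 - 1/(32 + 8*(-21)))**2 = (66 - 1/(32 - 168))**2 = (66 - 1/(-136))**2 = (66 - 1*(-1/136))**2 = (66 + 1/136)**2 = (8977/136)**2 = 80586529/18496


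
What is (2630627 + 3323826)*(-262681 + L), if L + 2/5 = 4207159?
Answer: 117436032393764/5 ≈ 2.3487e+13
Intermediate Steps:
L = 21035793/5 (L = -2/5 + 4207159 = 21035793/5 ≈ 4.2072e+6)
(2630627 + 3323826)*(-262681 + L) = (2630627 + 3323826)*(-262681 + 21035793/5) = 5954453*(19722388/5) = 117436032393764/5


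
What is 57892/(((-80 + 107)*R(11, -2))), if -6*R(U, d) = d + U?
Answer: -115784/81 ≈ -1429.4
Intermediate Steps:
R(U, d) = -U/6 - d/6 (R(U, d) = -(d + U)/6 = -(U + d)/6 = -U/6 - d/6)
57892/(((-80 + 107)*R(11, -2))) = 57892/(((-80 + 107)*(-⅙*11 - ⅙*(-2)))) = 57892/((27*(-11/6 + ⅓))) = 57892/((27*(-3/2))) = 57892/(-81/2) = 57892*(-2/81) = -115784/81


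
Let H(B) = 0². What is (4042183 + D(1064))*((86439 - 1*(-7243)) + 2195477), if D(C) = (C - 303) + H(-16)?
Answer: 9254941644096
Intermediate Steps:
H(B) = 0
D(C) = -303 + C (D(C) = (C - 303) + 0 = (-303 + C) + 0 = -303 + C)
(4042183 + D(1064))*((86439 - 1*(-7243)) + 2195477) = (4042183 + (-303 + 1064))*((86439 - 1*(-7243)) + 2195477) = (4042183 + 761)*((86439 + 7243) + 2195477) = 4042944*(93682 + 2195477) = 4042944*2289159 = 9254941644096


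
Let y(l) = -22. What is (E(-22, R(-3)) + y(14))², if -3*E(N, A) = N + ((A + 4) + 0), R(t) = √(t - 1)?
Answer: 2300/9 + 64*I/3 ≈ 255.56 + 21.333*I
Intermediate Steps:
R(t) = √(-1 + t)
E(N, A) = -4/3 - A/3 - N/3 (E(N, A) = -(N + ((A + 4) + 0))/3 = -(N + ((4 + A) + 0))/3 = -(N + (4 + A))/3 = -(4 + A + N)/3 = -4/3 - A/3 - N/3)
(E(-22, R(-3)) + y(14))² = ((-4/3 - √(-1 - 3)/3 - ⅓*(-22)) - 22)² = ((-4/3 - 2*I/3 + 22/3) - 22)² = ((6 - 2*I/3) - 22)² = (-16 - 2*I/3)²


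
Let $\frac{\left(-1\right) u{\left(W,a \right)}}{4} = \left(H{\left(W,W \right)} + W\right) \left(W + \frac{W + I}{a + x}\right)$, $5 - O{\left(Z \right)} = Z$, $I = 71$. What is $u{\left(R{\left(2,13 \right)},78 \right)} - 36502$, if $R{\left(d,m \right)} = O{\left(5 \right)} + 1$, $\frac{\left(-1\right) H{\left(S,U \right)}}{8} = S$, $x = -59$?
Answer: $- \frac{690990}{19} \approx -36368.0$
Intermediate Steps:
$O{\left(Z \right)} = 5 - Z$
$H{\left(S,U \right)} = - 8 S$
$R{\left(d,m \right)} = 1$ ($R{\left(d,m \right)} = \left(5 - 5\right) + 1 = 0 + 1 = 1$)
$u{\left(W,a \right)} = 28 W \left(W + \frac{71 + W}{-59 + a}\right)$ ($u{\left(W,a \right)} = - 4 \left(- 8 W + W\right) \left(W + \frac{W + 71}{a - 59}\right) = - 4 - 7 W \left(W + \frac{71 + W}{-59 + a}\right) = - 4 \left(- 7 W \left(W + \frac{71 + W}{-59 + a}\right)\right) = 28 W \left(W + \frac{71 + W}{-59 + a}\right)$)
$u{\left(R{\left(2,13 \right)},78 \right)} - 36502 = 28 \cdot 1 \frac{1}{-59 + 78} \left(71 - 58 + 1 \cdot 78\right) - 36502 = 28 \cdot 1 \cdot \frac{1}{19} \left(71 - 58 + 78\right) - 36502 = 28 \cdot 1 \cdot \frac{1}{19} \cdot 91 - 36502 = \frac{2548}{19} - 36502 = - \frac{690990}{19}$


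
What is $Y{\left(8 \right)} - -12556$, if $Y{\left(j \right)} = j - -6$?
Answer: $12570$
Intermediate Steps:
$Y{\left(j \right)} = 6 + j$ ($Y{\left(j \right)} = j + 6 = 6 + j$)
$Y{\left(8 \right)} - -12556 = \left(6 + 8\right) - -12556 = 14 + 12556 = 12570$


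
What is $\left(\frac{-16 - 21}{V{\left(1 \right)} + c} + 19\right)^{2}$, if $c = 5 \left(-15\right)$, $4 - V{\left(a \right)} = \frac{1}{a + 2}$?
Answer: $\frac{17447329}{45796} \approx 380.98$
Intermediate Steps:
$V{\left(a \right)} = 4 - \frac{1}{2 + a}$ ($V{\left(a \right)} = 4 - \frac{1}{a + 2} = 4 - \frac{1}{2 + a}$)
$c = -75$
$\left(\frac{-16 - 21}{V{\left(1 \right)} + c} + 19\right)^{2} = \left(\frac{-16 - 21}{\frac{7 + 4 \cdot 1}{2 + 1} - 75} + 19\right)^{2} = \left(- \frac{37}{\frac{7 + 4}{3} - 75} + 19\right)^{2} = \left(- \frac{37}{\frac{1}{3} \cdot 11 - 75} + 19\right)^{2} = \left(- \frac{37}{\frac{11}{3} - 75} + 19\right)^{2} = \left(- \frac{37}{- \frac{214}{3}} + 19\right)^{2} = \left(\left(-37\right) \left(- \frac{3}{214}\right) + 19\right)^{2} = \left(\frac{111}{214} + 19\right)^{2} = \left(\frac{4177}{214}\right)^{2} = \frac{17447329}{45796}$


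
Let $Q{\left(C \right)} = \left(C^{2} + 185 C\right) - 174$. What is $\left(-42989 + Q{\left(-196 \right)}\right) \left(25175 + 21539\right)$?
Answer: $-1915600998$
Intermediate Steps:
$Q{\left(C \right)} = -174 + C^{2} + 185 C$
$\left(-42989 + Q{\left(-196 \right)}\right) \left(25175 + 21539\right) = \left(-42989 + \left(-174 + \left(-196\right)^{2} + 185 \left(-196\right)\right)\right) \left(25175 + 21539\right) = \left(-42989 - -1982\right) 46714 = \left(-42989 + 1982\right) 46714 = \left(-41007\right) 46714 = -1915600998$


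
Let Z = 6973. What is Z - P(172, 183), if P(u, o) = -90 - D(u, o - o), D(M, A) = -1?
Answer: 7062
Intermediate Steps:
P(u, o) = -89 (P(u, o) = -90 - 1*(-1) = -90 + 1 = -89)
Z - P(172, 183) = 6973 - 1*(-89) = 6973 + 89 = 7062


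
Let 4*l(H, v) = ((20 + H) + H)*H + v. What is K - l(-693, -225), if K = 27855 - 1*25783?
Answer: -938125/4 ≈ -2.3453e+5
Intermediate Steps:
l(H, v) = v/4 + H*(20 + 2*H)/4 (l(H, v) = (((20 + H) + H)*H + v)/4 = ((20 + 2*H)*H + v)/4 = (H*(20 + 2*H) + v)/4 = (v + H*(20 + 2*H))/4 = v/4 + H*(20 + 2*H)/4)
K = 2072 (K = 27855 - 25783 = 2072)
K - l(-693, -225) = 2072 - ((½)*(-693)² + 5*(-693) + (¼)*(-225)) = 2072 - ((½)*480249 - 3465 - 225/4) = 2072 - (480249/2 - 3465 - 225/4) = 2072 - 1*946413/4 = 2072 - 946413/4 = -938125/4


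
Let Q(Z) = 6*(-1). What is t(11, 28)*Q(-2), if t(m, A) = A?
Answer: -168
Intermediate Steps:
Q(Z) = -6
t(11, 28)*Q(-2) = 28*(-6) = -168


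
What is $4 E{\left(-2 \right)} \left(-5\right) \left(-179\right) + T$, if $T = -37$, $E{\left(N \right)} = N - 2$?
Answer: $-14357$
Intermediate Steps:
$E{\left(N \right)} = -2 + N$
$4 E{\left(-2 \right)} \left(-5\right) \left(-179\right) + T = 4 \left(-2 - 2\right) \left(-5\right) \left(-179\right) - 37 = 4 \left(-4\right) \left(-5\right) \left(-179\right) - 37 = \left(-16\right) \left(-5\right) \left(-179\right) - 37 = 80 \left(-179\right) - 37 = -14320 - 37 = -14357$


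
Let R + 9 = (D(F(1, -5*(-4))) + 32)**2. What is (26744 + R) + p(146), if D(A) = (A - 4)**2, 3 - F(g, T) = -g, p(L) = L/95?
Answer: 2637251/95 ≈ 27761.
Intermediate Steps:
p(L) = L/95 (p(L) = L*(1/95) = L/95)
F(g, T) = 3 + g (F(g, T) = 3 - (-1)*g = 3 + g)
D(A) = (-4 + A)**2
R = 1015 (R = -9 + ((-4 + (3 + 1))**2 + 32)**2 = -9 + ((-4 + 4)**2 + 32)**2 = -9 + (0**2 + 32)**2 = -9 + (0 + 32)**2 = -9 + 32**2 = -9 + 1024 = 1015)
(26744 + R) + p(146) = (26744 + 1015) + (1/95)*146 = 27759 + 146/95 = 2637251/95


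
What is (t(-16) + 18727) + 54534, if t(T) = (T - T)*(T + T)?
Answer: 73261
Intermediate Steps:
t(T) = 0 (t(T) = 0*(2*T) = 0)
(t(-16) + 18727) + 54534 = (0 + 18727) + 54534 = 18727 + 54534 = 73261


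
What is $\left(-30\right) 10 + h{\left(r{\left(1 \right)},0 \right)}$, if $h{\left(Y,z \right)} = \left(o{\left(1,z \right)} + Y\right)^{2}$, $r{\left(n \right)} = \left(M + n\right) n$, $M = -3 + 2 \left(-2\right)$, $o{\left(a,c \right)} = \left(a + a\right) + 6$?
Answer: $-296$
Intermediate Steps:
$o{\left(a,c \right)} = 6 + 2 a$ ($o{\left(a,c \right)} = 2 a + 6 = 6 + 2 a$)
$M = -7$ ($M = -3 - 4 = -7$)
$r{\left(n \right)} = n \left(-7 + n\right)$ ($r{\left(n \right)} = \left(-7 + n\right) n = n \left(-7 + n\right)$)
$h{\left(Y,z \right)} = \left(8 + Y\right)^{2}$ ($h{\left(Y,z \right)} = \left(\left(6 + 2 \cdot 1\right) + Y\right)^{2} = \left(\left(6 + 2\right) + Y\right)^{2} = \left(8 + Y\right)^{2}$)
$\left(-30\right) 10 + h{\left(r{\left(1 \right)},0 \right)} = \left(-30\right) 10 + \left(8 + 1 \left(-7 + 1\right)\right)^{2} = -300 + \left(8 + 1 \left(-6\right)\right)^{2} = -300 + \left(8 - 6\right)^{2} = -300 + 2^{2} = -300 + 4 = -296$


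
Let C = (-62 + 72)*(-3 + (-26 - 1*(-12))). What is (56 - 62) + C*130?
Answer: -22106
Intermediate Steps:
C = -170 (C = 10*(-3 + (-26 + 12)) = 10*(-3 - 14) = 10*(-17) = -170)
(56 - 62) + C*130 = (56 - 62) - 170*130 = -6 - 22100 = -22106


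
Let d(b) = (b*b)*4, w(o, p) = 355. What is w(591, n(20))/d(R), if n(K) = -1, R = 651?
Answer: 355/1695204 ≈ 0.00020941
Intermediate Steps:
d(b) = 4*b² (d(b) = b²*4 = 4*b²)
w(591, n(20))/d(R) = 355/((4*651²)) = 355/((4*423801)) = 355/1695204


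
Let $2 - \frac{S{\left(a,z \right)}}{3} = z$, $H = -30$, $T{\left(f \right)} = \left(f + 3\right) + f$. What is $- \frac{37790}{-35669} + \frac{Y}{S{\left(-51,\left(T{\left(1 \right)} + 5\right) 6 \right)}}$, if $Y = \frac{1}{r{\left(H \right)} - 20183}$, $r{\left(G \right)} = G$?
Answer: $\frac{132909808649}{125450084478} \approx 1.0595$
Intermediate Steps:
$T{\left(f \right)} = 3 + 2 f$ ($T{\left(f \right)} = \left(3 + f\right) + f = 3 + 2 f$)
$S{\left(a,z \right)} = 6 - 3 z$
$Y = - \frac{1}{20213}$ ($Y = \frac{1}{-30 - 20183} = \frac{1}{-20213} = - \frac{1}{20213} \approx -4.9473 \cdot 10^{-5}$)
$- \frac{37790}{-35669} + \frac{Y}{S{\left(-51,\left(T{\left(1 \right)} + 5\right) 6 \right)}} = - \frac{37790}{-35669} - \frac{1}{20213 \left(6 - 3 \left(\left(3 + 2 \cdot 1\right) + 5\right) 6\right)} = \left(-37790\right) \left(- \frac{1}{35669}\right) - \frac{1}{20213 \left(6 - 3 \left(\left(3 + 2\right) + 5\right) 6\right)} = \frac{37790}{35669} - \frac{1}{20213 \left(6 - 3 \left(5 + 5\right) 6\right)} = \frac{37790}{35669} - \frac{1}{20213 \left(6 - 3 \cdot 10 \cdot 6\right)} = \frac{37790}{35669} - \frac{1}{20213 \left(6 - 180\right)} = \frac{37790}{35669} - \frac{1}{20213 \left(-174\right)} = \frac{37790}{35669} - - \frac{1}{3517062} = \frac{37790}{35669} + \frac{1}{3517062} = \frac{132909808649}{125450084478}$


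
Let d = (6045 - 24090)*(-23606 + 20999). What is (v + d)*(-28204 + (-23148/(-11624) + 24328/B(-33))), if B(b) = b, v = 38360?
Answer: -130661694836546575/95898 ≈ -1.3625e+12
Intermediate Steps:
d = 47043315 (d = -18045*(-2607) = 47043315)
(v + d)*(-28204 + (-23148/(-11624) + 24328/B(-33))) = (38360 + 47043315)*(-28204 + (-23148/(-11624) + 24328/(-33))) = 47081675*(-28204 + (-23148*(-1/11624) + 24328*(-1/33))) = 47081675*(-28204 + (5787/2906 - 24328/33)) = 47081675*(-28204 - 70506197/95898) = 47081675*(-2775213389/95898) = -130661694836546575/95898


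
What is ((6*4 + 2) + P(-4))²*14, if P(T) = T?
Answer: 6776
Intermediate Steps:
((6*4 + 2) + P(-4))²*14 = ((6*4 + 2) - 4)²*14 = ((24 + 2) - 4)²*14 = (26 - 4)²*14 = 22²*14 = 484*14 = 6776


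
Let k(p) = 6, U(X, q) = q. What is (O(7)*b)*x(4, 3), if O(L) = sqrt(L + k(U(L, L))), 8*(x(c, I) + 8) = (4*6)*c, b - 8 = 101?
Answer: 436*sqrt(13) ≈ 1572.0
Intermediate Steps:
b = 109 (b = 8 + 101 = 109)
x(c, I) = -8 + 3*c (x(c, I) = -8 + ((4*6)*c)/8 = -8 + (24*c)/8 = -8 + 3*c)
O(L) = sqrt(6 + L) (O(L) = sqrt(L + 6) = sqrt(6 + L))
(O(7)*b)*x(4, 3) = (sqrt(6 + 7)*109)*(-8 + 3*4) = (sqrt(13)*109)*(-8 + 12) = (109*sqrt(13))*4 = 436*sqrt(13)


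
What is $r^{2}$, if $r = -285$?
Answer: $81225$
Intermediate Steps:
$r^{2} = \left(-285\right)^{2} = 81225$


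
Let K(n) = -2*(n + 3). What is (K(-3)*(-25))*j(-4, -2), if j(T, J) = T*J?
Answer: 0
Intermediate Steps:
K(n) = -6 - 2*n (K(n) = -2*(3 + n) = -6 - 2*n)
j(T, J) = J*T
(K(-3)*(-25))*j(-4, -2) = ((-6 - 2*(-3))*(-25))*(-2*(-4)) = ((-6 + 6)*(-25))*8 = (0*(-25))*8 = 0*8 = 0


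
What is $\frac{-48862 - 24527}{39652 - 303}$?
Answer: $- \frac{73389}{39349} \approx -1.8651$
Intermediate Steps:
$\frac{-48862 - 24527}{39652 - 303} = - \frac{73389}{39349}$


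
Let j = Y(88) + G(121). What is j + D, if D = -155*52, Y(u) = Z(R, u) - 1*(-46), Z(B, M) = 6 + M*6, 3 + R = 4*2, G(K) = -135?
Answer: -7615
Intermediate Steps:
R = 5 (R = -3 + 4*2 = -3 + 8 = 5)
Z(B, M) = 6 + 6*M
Y(u) = 52 + 6*u (Y(u) = (6 + 6*u) - 1*(-46) = (6 + 6*u) + 46 = 52 + 6*u)
D = -8060
j = 445 (j = (52 + 6*88) - 135 = (52 + 528) - 135 = 580 - 135 = 445)
j + D = 445 - 8060 = -7615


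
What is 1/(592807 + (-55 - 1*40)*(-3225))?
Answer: 1/899182 ≈ 1.1121e-6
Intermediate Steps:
1/(592807 + (-55 - 1*40)*(-3225)) = 1/(592807 + (-55 - 40)*(-3225)) = 1/(592807 - 95*(-3225)) = 1/(592807 + 306375) = 1/899182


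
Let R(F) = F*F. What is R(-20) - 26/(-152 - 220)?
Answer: 74413/186 ≈ 400.07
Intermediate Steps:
R(F) = F²
R(-20) - 26/(-152 - 220) = (-20)² - 26/(-152 - 220) = 400 - 26/(-372) = 400 - 26*(-1/372) = 400 + 13/186 = 74413/186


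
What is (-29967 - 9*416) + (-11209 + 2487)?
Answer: -42433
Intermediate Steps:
(-29967 - 9*416) + (-11209 + 2487) = (-29967 - 3744) - 8722 = -33711 - 8722 = -42433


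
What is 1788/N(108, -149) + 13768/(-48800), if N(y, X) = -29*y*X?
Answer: -443081/1592100 ≈ -0.27830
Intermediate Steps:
N(y, X) = -29*X*y
1788/N(108, -149) + 13768/(-48800) = 1788/((-29*(-149)*108)) + 13768/(-48800) = 1788/466668 + 13768*(-1/48800) = 1788*(1/466668) - 1721/6100 = 1/261 - 1721/6100 = -443081/1592100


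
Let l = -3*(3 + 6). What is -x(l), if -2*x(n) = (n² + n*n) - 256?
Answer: 601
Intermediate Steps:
l = -27 (l = -3*9 = -27)
x(n) = 128 - n² (x(n) = -((n² + n*n) - 256)/2 = -((n² + n²) - 256)/2 = -(2*n² - 256)/2 = -(-256 + 2*n²)/2 = 128 - n²)
-x(l) = -(128 - 1*(-27)²) = -(128 - 1*729) = -(128 - 729) = -1*(-601) = 601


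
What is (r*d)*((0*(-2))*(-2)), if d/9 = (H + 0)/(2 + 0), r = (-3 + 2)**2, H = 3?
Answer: 0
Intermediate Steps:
r = 1 (r = (-1)**2 = 1)
d = 27/2 (d = 9*((3 + 0)/(2 + 0)) = 9*(3/2) = 27/2 ≈ 13.500)
(r*d)*((0*(-2))*(-2)) = (1*(27/2))*((0*(-2))*(-2)) = 27*(0*(-2))/2 = (27/2)*0 = 0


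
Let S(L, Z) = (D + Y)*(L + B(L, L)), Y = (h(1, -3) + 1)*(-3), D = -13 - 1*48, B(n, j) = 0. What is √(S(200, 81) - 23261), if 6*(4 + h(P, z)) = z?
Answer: I*√33361 ≈ 182.65*I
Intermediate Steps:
h(P, z) = -4 + z/6
D = -61 (D = -13 - 48 = -61)
Y = 21/2 (Y = ((-4 + (⅙)*(-3)) + 1)*(-3) = ((-4 - ½) + 1)*(-3) = (-9/2 + 1)*(-3) = -7/2*(-3) = 21/2 ≈ 10.500)
S(L, Z) = -101*L/2 (S(L, Z) = (-61 + 21/2)*(L + 0) = -101*L/2)
√(S(200, 81) - 23261) = √(-101/2*200 - 23261) = √(-10100 - 23261) = √(-33361) = I*√33361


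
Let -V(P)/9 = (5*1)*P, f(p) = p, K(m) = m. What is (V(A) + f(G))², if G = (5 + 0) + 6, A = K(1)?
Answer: 1156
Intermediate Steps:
A = 1
G = 11 (G = 5 + 6 = 11)
V(P) = -45*P (V(P) = -9*5*1*P = -45*P)
(V(A) + f(G))² = (-45*1 + 11)² = (-45 + 11)² = (-34)² = 1156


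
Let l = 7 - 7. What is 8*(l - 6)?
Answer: -48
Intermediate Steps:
l = 0
8*(l - 6) = 8*(0 - 6) = 8*(-6) = -48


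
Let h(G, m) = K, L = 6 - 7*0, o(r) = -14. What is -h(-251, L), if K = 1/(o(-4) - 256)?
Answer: 1/270 ≈ 0.0037037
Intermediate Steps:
L = 6 (L = 6 + 0 = 6)
K = -1/270 (K = 1/(-14 - 256) = 1/(-270) = -1/270 ≈ -0.0037037)
h(G, m) = -1/270
-h(-251, L) = -1*(-1/270) = 1/270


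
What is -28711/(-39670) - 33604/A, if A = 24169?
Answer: -639154521/958784230 ≈ -0.66663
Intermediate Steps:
-28711/(-39670) - 33604/A = -28711/(-39670) - 33604/24169 = -28711*(-1/39670) - 33604*1/24169 = 28711/39670 - 33604/24169 = -639154521/958784230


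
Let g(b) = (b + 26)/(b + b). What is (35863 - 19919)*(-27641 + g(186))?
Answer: -40985008640/93 ≈ -4.4070e+8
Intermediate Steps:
g(b) = (26 + b)/(2*b) (g(b) = (26 + b)/((2*b)) = (26 + b)*(1/(2*b)) = (26 + b)/(2*b))
(35863 - 19919)*(-27641 + g(186)) = (35863 - 19919)*(-27641 + (½)*(26 + 186)/186) = 15944*(-27641 + (½)*(1/186)*212) = 15944*(-27641 + 53/93) = 15944*(-2570560/93) = -40985008640/93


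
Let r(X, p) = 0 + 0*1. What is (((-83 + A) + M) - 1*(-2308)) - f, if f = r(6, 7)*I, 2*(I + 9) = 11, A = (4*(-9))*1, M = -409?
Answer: 1780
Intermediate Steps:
A = -36 (A = -36*1 = -36)
r(X, p) = 0 (r(X, p) = 0 + 0 = 0)
I = -7/2 (I = -9 + (½)*11 = -9 + 11/2 = -7/2 ≈ -3.5000)
f = 0 (f = 0*(-7/2) = 0)
(((-83 + A) + M) - 1*(-2308)) - f = (((-83 - 36) - 409) - 1*(-2308)) - 1*0 = ((-119 - 409) + 2308) + 0 = (-528 + 2308) + 0 = 1780 + 0 = 1780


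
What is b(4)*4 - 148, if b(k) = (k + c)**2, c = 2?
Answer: -4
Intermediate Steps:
b(k) = (2 + k)**2 (b(k) = (k + 2)**2 = (2 + k)**2)
b(4)*4 - 148 = (2 + 4)**2*4 - 148 = 6**2*4 - 148 = 36*4 - 148 = 144 - 148 = -4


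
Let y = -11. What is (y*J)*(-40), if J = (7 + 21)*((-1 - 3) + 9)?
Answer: 61600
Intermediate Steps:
J = 140 (J = 28*(-4 + 9) = 28*5 = 140)
(y*J)*(-40) = -11*140*(-40) = -1540*(-40) = 61600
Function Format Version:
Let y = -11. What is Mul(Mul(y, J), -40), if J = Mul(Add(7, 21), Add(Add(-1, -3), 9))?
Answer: 61600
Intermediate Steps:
J = 140 (J = Mul(28, Add(-4, 9)) = Mul(28, 5) = 140)
Mul(Mul(y, J), -40) = Mul(Mul(-11, 140), -40) = Mul(-1540, -40) = 61600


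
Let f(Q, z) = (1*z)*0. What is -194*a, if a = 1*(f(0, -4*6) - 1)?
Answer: 194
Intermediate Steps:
f(Q, z) = 0 (f(Q, z) = z*0 = 0)
a = -1 (a = 1*(0 - 1) = 1*(-1) = -1)
-194*a = -194*(-1) = 194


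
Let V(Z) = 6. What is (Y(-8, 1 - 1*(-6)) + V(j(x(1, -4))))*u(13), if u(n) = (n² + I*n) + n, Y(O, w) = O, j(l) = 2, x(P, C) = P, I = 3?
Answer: -442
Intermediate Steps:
u(n) = n² + 4*n (u(n) = (n² + 3*n) + n = n² + 4*n)
(Y(-8, 1 - 1*(-6)) + V(j(x(1, -4))))*u(13) = (-8 + 6)*(13*(4 + 13)) = -26*17 = -2*221 = -442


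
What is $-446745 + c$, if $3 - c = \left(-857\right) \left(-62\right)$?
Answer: $-499876$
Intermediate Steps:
$c = -53131$ ($c = 3 - \left(-857\right) \left(-62\right) = 3 - 53134 = -53131$)
$-446745 + c = -446745 - 53131 = -499876$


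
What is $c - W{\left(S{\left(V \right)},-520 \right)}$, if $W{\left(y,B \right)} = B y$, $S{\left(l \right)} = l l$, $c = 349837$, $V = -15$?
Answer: $466837$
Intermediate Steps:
$S{\left(l \right)} = l^{2}$
$c - W{\left(S{\left(V \right)},-520 \right)} = 349837 - - 520 \left(-15\right)^{2} = 349837 - \left(-520\right) 225 = 349837 - -117000 = 349837 + 117000 = 466837$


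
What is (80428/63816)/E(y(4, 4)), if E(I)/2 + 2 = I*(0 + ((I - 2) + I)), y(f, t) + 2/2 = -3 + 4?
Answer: -20107/63816 ≈ -0.31508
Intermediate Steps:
y(f, t) = 0 (y(f, t) = -1 + (-3 + 4) = -1 + 1 = 0)
E(I) = -4 + 2*I*(-2 + 2*I) (E(I) = -4 + 2*(I*(0 + ((I - 2) + I))) = -4 + 2*(I*(0 + ((-2 + I) + I))) = -4 + 2*(I*(0 + (-2 + 2*I))) = -4 + 2*(I*(-2 + 2*I)) = -4 + 2*I*(-2 + 2*I))
(80428/63816)/E(y(4, 4)) = (80428/63816)/(-4 - 4*0 + 4*0**2) = (80428*(1/63816))/(-4 + 0 + 4*0) = 20107/(15954*(-4 + 0 + 0)) = (20107/15954)/(-4) = (20107/15954)*(-1/4) = -20107/63816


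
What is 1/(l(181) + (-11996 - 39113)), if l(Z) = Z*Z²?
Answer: 1/5878632 ≈ 1.7011e-7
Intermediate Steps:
l(Z) = Z³
1/(l(181) + (-11996 - 39113)) = 1/(181³ + (-11996 - 39113)) = 1/(5929741 - 51109) = 1/5878632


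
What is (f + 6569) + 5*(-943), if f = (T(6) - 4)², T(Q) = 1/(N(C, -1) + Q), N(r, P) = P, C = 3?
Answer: 46711/25 ≈ 1868.4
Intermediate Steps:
T(Q) = 1/(-1 + Q)
f = 361/25 (f = (1/(-1 + 6) - 4)² = (1/5 - 4)² = (⅕ - 4)² = (-19/5)² = 361/25 ≈ 14.440)
(f + 6569) + 5*(-943) = (361/25 + 6569) + 5*(-943) = 164586/25 - 4715 = 46711/25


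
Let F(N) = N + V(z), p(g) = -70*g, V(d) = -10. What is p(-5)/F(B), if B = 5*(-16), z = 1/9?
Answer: -35/9 ≈ -3.8889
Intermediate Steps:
z = ⅑ ≈ 0.11111
B = -80
F(N) = -10 + N (F(N) = N - 10 = -10 + N)
p(-5)/F(B) = (-70*(-5))/(-10 - 80) = 350/(-90) = 350*(-1/90) = -35/9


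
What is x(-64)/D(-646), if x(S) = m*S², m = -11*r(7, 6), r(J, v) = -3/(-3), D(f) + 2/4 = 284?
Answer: -90112/567 ≈ -158.93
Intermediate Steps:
D(f) = 567/2 (D(f) = -½ + 284 = 567/2)
r(J, v) = 1 (r(J, v) = -3*(-⅓) = 1)
m = -11 (m = -11*1 = -11)
x(S) = -11*S²
x(-64)/D(-646) = (-11*(-64)²)/(567/2) = -11*4096*(2/567) = -45056*2/567 = -90112/567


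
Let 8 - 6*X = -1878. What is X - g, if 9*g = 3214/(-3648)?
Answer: 5161703/16416 ≈ 314.43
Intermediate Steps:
X = 943/3 (X = 4/3 - ⅙*(-1878) = 4/3 + 313 = 943/3 ≈ 314.33)
g = -1607/16416 (g = (3214/(-3648))/9 = (3214*(-1/3648))/9 = (⅑)*(-1607/1824) = -1607/16416 ≈ -0.097892)
X - g = 943/3 - 1*(-1607/16416) = 943/3 + 1607/16416 = 5161703/16416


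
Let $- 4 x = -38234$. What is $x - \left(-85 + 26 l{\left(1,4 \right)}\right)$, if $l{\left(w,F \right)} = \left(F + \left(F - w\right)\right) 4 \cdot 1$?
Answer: $\frac{17831}{2} \approx 8915.5$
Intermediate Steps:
$x = \frac{19117}{2}$ ($x = \left(- \frac{1}{4}\right) \left(-38234\right) = \frac{19117}{2} \approx 9558.5$)
$l{\left(w,F \right)} = - 4 w + 8 F$ ($l{\left(w,F \right)} = \left(- w + 2 F\right) 4 = - 4 w + 8 F$)
$x - \left(-85 + 26 l{\left(1,4 \right)}\right) = \frac{19117}{2} - \left(-85 + 26 \left(\left(-4\right) 1 + 8 \cdot 4\right)\right) = \frac{19117}{2} - \left(-85 + 26 \left(-4 + 32\right)\right) = \frac{19117}{2} - \left(-85 + 26 \cdot 28\right) = \frac{19117}{2} - \left(-85 + 728\right) = \frac{19117}{2} - 643 = \frac{17831}{2}$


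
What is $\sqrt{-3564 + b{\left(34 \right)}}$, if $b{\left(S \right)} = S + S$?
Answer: $2 i \sqrt{874} \approx 59.127 i$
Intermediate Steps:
$b{\left(S \right)} = 2 S$
$\sqrt{-3564 + b{\left(34 \right)}} = \sqrt{-3564 + 2 \cdot 34} = \sqrt{-3564 + 68} = \sqrt{-3496} = 2 i \sqrt{874}$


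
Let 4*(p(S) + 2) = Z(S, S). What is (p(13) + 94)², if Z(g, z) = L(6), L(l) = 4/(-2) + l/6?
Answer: 134689/16 ≈ 8418.1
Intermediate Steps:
L(l) = -2 + l/6 (L(l) = 4*(-½) + l*(⅙) = -2 + l/6)
Z(g, z) = -1 (Z(g, z) = -2 + (⅙)*6 = -2 + 1 = -1)
p(S) = -9/4 (p(S) = -2 + (¼)*(-1) = -2 - ¼ = -9/4)
(p(13) + 94)² = (-9/4 + 94)² = (367/4)² = 134689/16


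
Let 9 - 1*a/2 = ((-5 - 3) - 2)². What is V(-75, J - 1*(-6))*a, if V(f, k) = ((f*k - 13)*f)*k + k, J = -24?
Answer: -328497624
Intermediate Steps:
V(f, k) = k + f*k*(-13 + f*k) (V(f, k) = ((-13 + f*k)*f)*k + k = (f*(-13 + f*k))*k + k = f*k*(-13 + f*k) + k = k + f*k*(-13 + f*k))
a = -182 (a = 18 - 2*((-5 - 3) - 2)² = 18 - 2*(-8 - 2)² = 18 - 2*(-10)² = 18 - 2*100 = 18 - 200 = -182)
V(-75, J - 1*(-6))*a = ((-24 - 1*(-6))*(1 - 13*(-75) + (-24 - 1*(-6))*(-75)²))*(-182) = ((-24 + 6)*(1 + 975 + (-24 + 6)*5625))*(-182) = -18*(1 + 975 - 18*5625)*(-182) = -18*(1 + 975 - 101250)*(-182) = -18*(-100274)*(-182) = 1804932*(-182) = -328497624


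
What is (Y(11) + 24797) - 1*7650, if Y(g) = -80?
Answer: 17067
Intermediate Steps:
(Y(11) + 24797) - 1*7650 = (-80 + 24797) - 1*7650 = 24717 - 7650 = 17067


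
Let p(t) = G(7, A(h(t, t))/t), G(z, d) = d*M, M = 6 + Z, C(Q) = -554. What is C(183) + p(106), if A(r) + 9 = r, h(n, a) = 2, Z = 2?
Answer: -29390/53 ≈ -554.53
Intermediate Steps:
A(r) = -9 + r
M = 8 (M = 6 + 2 = 8)
G(z, d) = 8*d (G(z, d) = d*8 = 8*d)
p(t) = -56/t (p(t) = 8*((-9 + 2)/t) = 8*(-7/t) = -56/t)
C(183) + p(106) = -554 - 56/106 = -554 - 56*1/106 = -554 - 28/53 = -29390/53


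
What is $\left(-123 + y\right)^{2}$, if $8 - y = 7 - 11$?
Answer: $12321$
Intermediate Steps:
$y = 12$ ($y = 8 - \left(7 - 11\right) = 8 - -4 = 8 + 4 = 12$)
$\left(-123 + y\right)^{2} = \left(-123 + 12\right)^{2} = \left(-111\right)^{2} = 12321$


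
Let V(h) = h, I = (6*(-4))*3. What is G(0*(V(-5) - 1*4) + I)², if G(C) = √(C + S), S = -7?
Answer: -79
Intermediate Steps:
I = -72 (I = -24*3 = -72)
G(C) = √(-7 + C) (G(C) = √(C - 7) = √(-7 + C))
G(0*(V(-5) - 1*4) + I)² = (√(-7 + (0*(-5 - 1*4) - 72)))² = (√(-7 + (0*(-5 - 4) - 72)))² = (√(-7 + (0*(-9) - 72)))² = (√(-7 + (0 - 72)))² = (√(-7 - 72))² = (√(-79))² = (I*√79)² = -79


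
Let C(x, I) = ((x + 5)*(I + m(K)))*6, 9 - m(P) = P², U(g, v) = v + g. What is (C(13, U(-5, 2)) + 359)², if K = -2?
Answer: 330625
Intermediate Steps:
U(g, v) = g + v
m(P) = 9 - P²
C(x, I) = 6*(5 + I)*(5 + x) (C(x, I) = ((x + 5)*(I + (9 - 1*(-2)²)))*6 = ((5 + x)*(I + (9 - 1*4)))*6 = ((5 + x)*(I + (9 - 4)))*6 = ((5 + x)*(I + 5))*6 = ((5 + x)*(5 + I))*6 = ((5 + I)*(5 + x))*6 = 6*(5 + I)*(5 + x))
(C(13, U(-5, 2)) + 359)² = ((150 + 30*(-5 + 2) + 30*13 + 6*(-5 + 2)*13) + 359)² = ((150 + 30*(-3) + 390 + 6*(-3)*13) + 359)² = ((150 - 90 + 390 - 234) + 359)² = (216 + 359)² = 575² = 330625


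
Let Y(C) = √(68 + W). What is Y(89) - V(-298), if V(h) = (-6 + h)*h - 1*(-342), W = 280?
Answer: -90934 + 2*√87 ≈ -90915.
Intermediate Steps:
V(h) = 342 + h*(-6 + h) (V(h) = h*(-6 + h) + 342 = 342 + h*(-6 + h))
Y(C) = 2*√87 (Y(C) = √(68 + 280) = √348 = 2*√87)
Y(89) - V(-298) = 2*√87 - (342 + (-298)² - 6*(-298)) = 2*√87 - (342 + 88804 + 1788) = 2*√87 - 1*90934 = 2*√87 - 90934 = -90934 + 2*√87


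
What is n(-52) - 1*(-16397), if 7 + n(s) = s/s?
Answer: 16391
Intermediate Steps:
n(s) = -6 (n(s) = -7 + s/s = -7 + 1 = -6)
n(-52) - 1*(-16397) = -6 - 1*(-16397) = -6 + 16397 = 16391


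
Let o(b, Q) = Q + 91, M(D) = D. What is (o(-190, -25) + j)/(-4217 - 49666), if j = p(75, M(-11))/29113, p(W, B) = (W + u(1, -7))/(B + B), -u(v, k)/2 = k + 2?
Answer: -42271991/34511307138 ≈ -0.0012249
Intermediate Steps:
u(v, k) = -4 - 2*k (u(v, k) = -2*(k + 2) = -2*(2 + k) = -4 - 2*k)
p(W, B) = (10 + W)/(2*B) (p(W, B) = (W + (-4 - 2*(-7)))/(B + B) = (W + (-4 + 14))/((2*B)) = (W + 10)*(1/(2*B)) = (10 + W)*(1/(2*B)) = (10 + W)/(2*B))
o(b, Q) = 91 + Q
j = -85/640486 (j = ((1/2)*(10 + 75)/(-11))/29113 = ((1/2)*(-1/11)*85)*(1/29113) = -85/22*1/29113 = -85/640486 ≈ -0.00013271)
(o(-190, -25) + j)/(-4217 - 49666) = ((91 - 25) - 85/640486)/(-4217 - 49666) = (66 - 85/640486)/(-53883) = (42271991/640486)*(-1/53883) = -42271991/34511307138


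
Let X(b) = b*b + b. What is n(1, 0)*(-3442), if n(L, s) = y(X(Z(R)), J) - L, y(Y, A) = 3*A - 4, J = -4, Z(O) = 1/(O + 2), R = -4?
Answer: 58514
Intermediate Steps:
Z(O) = 1/(2 + O)
X(b) = b + b² (X(b) = b² + b = b + b²)
y(Y, A) = -4 + 3*A
n(L, s) = -16 - L (n(L, s) = (-4 + 3*(-4)) - L = (-4 - 12) - L = -16 - L)
n(1, 0)*(-3442) = (-16 - 1*1)*(-3442) = (-16 - 1)*(-3442) = -17*(-3442) = 58514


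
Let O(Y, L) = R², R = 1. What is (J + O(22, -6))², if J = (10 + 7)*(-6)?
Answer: 10201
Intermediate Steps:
O(Y, L) = 1 (O(Y, L) = 1² = 1)
J = -102 (J = 17*(-6) = -102)
(J + O(22, -6))² = (-102 + 1)² = (-101)² = 10201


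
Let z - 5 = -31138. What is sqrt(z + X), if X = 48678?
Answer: 11*sqrt(145) ≈ 132.46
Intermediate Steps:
z = -31133 (z = 5 - 31138 = -31133)
sqrt(z + X) = sqrt(-31133 + 48678) = sqrt(17545) = 11*sqrt(145)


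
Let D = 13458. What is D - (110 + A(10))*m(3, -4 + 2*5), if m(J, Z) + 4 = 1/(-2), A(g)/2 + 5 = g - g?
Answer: 13908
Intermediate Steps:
A(g) = -10 (A(g) = -10 + 2*(g - g) = -10 + 2*0 = -10 + 0 = -10)
m(J, Z) = -9/2 (m(J, Z) = -4 + 1/(-2) = -4 - ½ = -9/2)
D - (110 + A(10))*m(3, -4 + 2*5) = 13458 - (110 - 10)*(-9)/2 = 13458 - 100*(-9)/2 = 13458 - 1*(-450) = 13458 + 450 = 13908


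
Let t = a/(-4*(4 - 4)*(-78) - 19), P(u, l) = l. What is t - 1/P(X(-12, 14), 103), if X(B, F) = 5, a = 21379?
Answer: -2202056/1957 ≈ -1125.2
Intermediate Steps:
t = -21379/19 (t = 21379/(-4*(4 - 4)*(-78) - 19) = 21379/(-4*0*(-78) - 19) = 21379/(0*(-78) - 19) = 21379/(0 - 19) = 21379/(-19) = 21379*(-1/19) = -21379/19 ≈ -1125.2)
t - 1/P(X(-12, 14), 103) = -21379/19 - 1/103 = -2202056/1957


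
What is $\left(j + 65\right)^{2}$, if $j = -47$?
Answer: $324$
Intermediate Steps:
$\left(j + 65\right)^{2} = \left(-47 + 65\right)^{2} = 18^{2} = 324$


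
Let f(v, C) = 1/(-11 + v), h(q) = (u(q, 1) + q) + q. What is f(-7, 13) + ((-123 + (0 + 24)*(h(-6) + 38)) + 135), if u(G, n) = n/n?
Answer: 11879/18 ≈ 659.94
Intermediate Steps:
u(G, n) = 1
h(q) = 1 + 2*q (h(q) = (1 + q) + q = 1 + 2*q)
f(-7, 13) + ((-123 + (0 + 24)*(h(-6) + 38)) + 135) = 1/(-11 - 7) + ((-123 + (0 + 24)*((1 + 2*(-6)) + 38)) + 135) = 1/(-18) + ((-123 + 24*((1 - 12) + 38)) + 135) = -1/18 + ((-123 + 24*(-11 + 38)) + 135) = -1/18 + ((-123 + 24*27) + 135) = -1/18 + ((-123 + 648) + 135) = -1/18 + (525 + 135) = -1/18 + 660 = 11879/18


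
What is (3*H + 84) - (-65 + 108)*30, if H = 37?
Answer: -1095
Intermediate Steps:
(3*H + 84) - (-65 + 108)*30 = (3*37 + 84) - (-65 + 108)*30 = (111 + 84) - 43*30 = 195 - 1*1290 = 195 - 1290 = -1095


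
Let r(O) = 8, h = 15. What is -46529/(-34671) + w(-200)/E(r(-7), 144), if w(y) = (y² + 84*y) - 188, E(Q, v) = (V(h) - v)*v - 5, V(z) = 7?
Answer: 17186815/97737549 ≈ 0.17585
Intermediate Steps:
E(Q, v) = -5 + v*(7 - v) (E(Q, v) = (7 - v)*v - 5 = v*(7 - v) - 5 = -5 + v*(7 - v))
w(y) = -188 + y² + 84*y
-46529/(-34671) + w(-200)/E(r(-7), 144) = -46529/(-34671) + (-188 + (-200)² + 84*(-200))/(-5 - 1*144² + 7*144) = -46529*(-1/34671) + (-188 + 40000 - 16800)/(-5 - 1*20736 + 1008) = 6647/4953 + 23012/(-5 - 20736 + 1008) = 6647/4953 + 23012/(-19733) = 6647/4953 + 23012*(-1/19733) = 6647/4953 - 23012/19733 = 17186815/97737549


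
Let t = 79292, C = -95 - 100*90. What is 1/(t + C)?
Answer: 1/70197 ≈ 1.4246e-5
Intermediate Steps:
C = -9095 (C = -95 - 9000 = -9095)
1/(t + C) = 1/(79292 - 9095) = 1/70197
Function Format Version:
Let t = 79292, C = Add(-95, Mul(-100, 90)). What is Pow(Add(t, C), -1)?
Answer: Rational(1, 70197) ≈ 1.4246e-5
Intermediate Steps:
C = -9095 (C = Add(-95, -9000) = -9095)
Pow(Add(t, C), -1) = Pow(Add(79292, -9095), -1) = Pow(70197, -1) = Rational(1, 70197)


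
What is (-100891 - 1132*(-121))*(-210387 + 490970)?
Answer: 10123715223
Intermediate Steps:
(-100891 - 1132*(-121))*(-210387 + 490970) = (-100891 + 136972)*280583 = 36081*280583 = 10123715223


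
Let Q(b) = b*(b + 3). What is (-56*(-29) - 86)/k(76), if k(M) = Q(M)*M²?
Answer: 769/17339552 ≈ 4.4349e-5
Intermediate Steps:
Q(b) = b*(3 + b)
k(M) = M³*(3 + M) (k(M) = (M*(3 + M))*M² = M³*(3 + M))
(-56*(-29) - 86)/k(76) = (-56*(-29) - 86)/((76³*(3 + 76))) = (1624 - 86)/((438976*79)) = 1538/34679104 = 1538*(1/34679104) = 769/17339552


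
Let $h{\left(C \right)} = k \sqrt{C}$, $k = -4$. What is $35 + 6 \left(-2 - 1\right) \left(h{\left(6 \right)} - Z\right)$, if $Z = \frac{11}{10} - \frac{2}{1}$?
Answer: $\frac{94}{5} + 72 \sqrt{6} \approx 195.16$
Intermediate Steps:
$h{\left(C \right)} = - 4 \sqrt{C}$
$Z = - \frac{9}{10}$ ($Z = 11 \cdot \frac{1}{10} - 2 = \frac{11}{10} - 2 = - \frac{9}{10} \approx -0.9$)
$35 + 6 \left(-2 - 1\right) \left(h{\left(6 \right)} - Z\right) = 35 + 6 \left(-2 - 1\right) \left(- 4 \sqrt{6} - - \frac{9}{10}\right) = 35 + 6 \left(-3\right) \left(- 4 \sqrt{6} + \frac{9}{10}\right) = 35 - 18 \left(\frac{9}{10} - 4 \sqrt{6}\right) = 35 - \left(\frac{81}{5} - 72 \sqrt{6}\right) = \frac{94}{5} + 72 \sqrt{6}$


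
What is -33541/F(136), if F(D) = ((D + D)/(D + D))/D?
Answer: -4561576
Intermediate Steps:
F(D) = 1/D (F(D) = ((2*D)/((2*D)))/D = ((2*D)*(1/(2*D)))/D = 1/D)
-33541/F(136) = -33541/(1/136) = -33541/1/136 = -33541*136 = -4561576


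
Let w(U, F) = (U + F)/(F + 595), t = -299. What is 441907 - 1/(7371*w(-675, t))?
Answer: 1586303394187/3589677 ≈ 4.4191e+5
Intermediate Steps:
w(U, F) = (F + U)/(595 + F)
441907 - 1/(7371*w(-675, t)) = 441907 - 1/(7371*((-299 - 675)/(595 - 299))) = 441907 - 1/(7371*(-974/296)) = 441907 - 1/(7371*((1/296)*(-974))) = 441907 - 1/(7371*(-487/148)) = 441907 - (-148)/(7371*487) = 441907 - 1*(-148/3589677) = 441907 + 148/3589677 = 1586303394187/3589677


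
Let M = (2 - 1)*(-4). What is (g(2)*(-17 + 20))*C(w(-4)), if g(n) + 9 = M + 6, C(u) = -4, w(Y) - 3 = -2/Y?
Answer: 84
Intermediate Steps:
w(Y) = 3 - 2/Y
M = -4 (M = 1*(-4) = -4)
g(n) = -7 (g(n) = -9 + (-4 + 6) = -9 + 2 = -7)
(g(2)*(-17 + 20))*C(w(-4)) = -7*(-17 + 20)*(-4) = -7*3*(-4) = -21*(-4) = 84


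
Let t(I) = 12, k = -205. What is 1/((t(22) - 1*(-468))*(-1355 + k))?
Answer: -1/748800 ≈ -1.3355e-6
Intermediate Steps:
1/((t(22) - 1*(-468))*(-1355 + k)) = 1/((12 - 1*(-468))*(-1355 - 205)) = 1/((12 + 468)*(-1560)) = 1/(480*(-1560)) = 1/(-748800) = -1/748800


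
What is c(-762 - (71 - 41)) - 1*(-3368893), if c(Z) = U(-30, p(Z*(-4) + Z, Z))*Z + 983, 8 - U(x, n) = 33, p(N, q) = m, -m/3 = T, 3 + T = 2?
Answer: 3389676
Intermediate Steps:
T = -1 (T = -3 + 2 = -1)
m = 3 (m = -3*(-1) = 3)
p(N, q) = 3
U(x, n) = -25 (U(x, n) = 8 - 1*33 = 8 - 33 = -25)
c(Z) = 983 - 25*Z (c(Z) = -25*Z + 983 = 983 - 25*Z)
c(-762 - (71 - 41)) - 1*(-3368893) = (983 - 25*(-762 - (71 - 41))) - 1*(-3368893) = (983 - 25*(-762 - 1*30)) + 3368893 = (983 - 25*(-762 - 30)) + 3368893 = (983 - 25*(-792)) + 3368893 = (983 + 19800) + 3368893 = 20783 + 3368893 = 3389676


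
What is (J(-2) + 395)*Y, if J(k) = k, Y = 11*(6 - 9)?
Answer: -12969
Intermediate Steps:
Y = -33 (Y = 11*(-3) = -33)
(J(-2) + 395)*Y = (-2 + 395)*(-33) = 393*(-33) = -12969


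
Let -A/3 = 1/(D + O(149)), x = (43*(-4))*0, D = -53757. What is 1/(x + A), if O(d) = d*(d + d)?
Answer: 9355/3 ≈ 3118.3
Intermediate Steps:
x = 0 (x = -172*0 = 0)
O(d) = 2*d² (O(d) = d*(2*d) = 2*d²)
A = 3/9355 (A = -3/(-53757 + 2*149²) = -3/(-53757 + 2*22201) = -3/(-53757 + 44402) = -3/(-9355) = -3*(-1/9355) = 3/9355 ≈ 0.00032068)
1/(x + A) = 1/(0 + 3/9355) = 1/(3/9355) = 9355/3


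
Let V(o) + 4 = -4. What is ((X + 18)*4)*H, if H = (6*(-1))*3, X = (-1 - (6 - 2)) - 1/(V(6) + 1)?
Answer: -6624/7 ≈ -946.29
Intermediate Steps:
V(o) = -8 (V(o) = -4 - 4 = -8)
X = -34/7 (X = (-1 - (6 - 2)) - 1/(-8 + 1) = (-1 - 1*4) - 1/(-7) = (-1 - 4) - 1*(-⅐) = -5 + ⅐ = -34/7 ≈ -4.8571)
H = -18 (H = -6*3 = -18)
((X + 18)*4)*H = ((-34/7 + 18)*4)*(-18) = ((92/7)*4)*(-18) = (368/7)*(-18) = -6624/7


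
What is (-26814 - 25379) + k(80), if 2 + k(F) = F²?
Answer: -45795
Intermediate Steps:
k(F) = -2 + F²
(-26814 - 25379) + k(80) = (-26814 - 25379) + (-2 + 80²) = -52193 + (-2 + 6400) = -52193 + 6398 = -45795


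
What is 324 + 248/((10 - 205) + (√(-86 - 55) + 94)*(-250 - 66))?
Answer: 9490137796/29291287 + 2528*I*√141/29291287 ≈ 323.99 + 0.0010248*I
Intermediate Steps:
324 + 248/((10 - 205) + (√(-86 - 55) + 94)*(-250 - 66)) = 324 + 248/(-195 + (√(-141) + 94)*(-316)) = 324 + 248/(-195 + (I*√141 + 94)*(-316)) = 324 + 248/(-195 + (94 + I*√141)*(-316)) = 324 + 248/(-195 + (-29704 - 316*I*√141)) = 324 + 248/(-29899 - 316*I*√141)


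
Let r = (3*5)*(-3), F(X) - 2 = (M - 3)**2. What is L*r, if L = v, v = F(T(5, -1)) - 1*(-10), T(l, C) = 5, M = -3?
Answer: -2160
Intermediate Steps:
F(X) = 38 (F(X) = 2 + (-3 - 3)**2 = 2 + (-6)**2 = 2 + 36 = 38)
r = -45 (r = 15*(-3) = -45)
v = 48 (v = 38 - 1*(-10) = 38 + 10 = 48)
L = 48
L*r = 48*(-45) = -2160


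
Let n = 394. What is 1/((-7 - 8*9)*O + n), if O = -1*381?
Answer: 1/30493 ≈ 3.2794e-5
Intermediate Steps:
O = -381
1/((-7 - 8*9)*O + n) = 1/((-7 - 8*9)*(-381) + 394) = 1/((-7 - 72)*(-381) + 394) = 1/(-79*(-381) + 394) = 1/(30099 + 394) = 1/30493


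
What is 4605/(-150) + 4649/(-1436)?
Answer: -243671/7180 ≈ -33.937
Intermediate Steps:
4605/(-150) + 4649/(-1436) = 4605*(-1/150) + 4649*(-1/1436) = -307/10 - 4649/1436 = -243671/7180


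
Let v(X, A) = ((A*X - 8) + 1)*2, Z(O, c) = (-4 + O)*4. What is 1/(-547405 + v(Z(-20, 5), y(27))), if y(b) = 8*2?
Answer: -1/550491 ≈ -1.8166e-6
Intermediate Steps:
y(b) = 16
Z(O, c) = -16 + 4*O
v(X, A) = -14 + 2*A*X (v(X, A) = ((-8 + A*X) + 1)*2 = (-7 + A*X)*2 = -14 + 2*A*X)
1/(-547405 + v(Z(-20, 5), y(27))) = 1/(-547405 + (-14 + 2*16*(-16 + 4*(-20)))) = 1/(-547405 + (-14 + 2*16*(-16 - 80))) = 1/(-547405 + (-14 + 2*16*(-96))) = 1/(-547405 + (-14 - 3072)) = 1/(-547405 - 3086) = 1/(-550491) = -1/550491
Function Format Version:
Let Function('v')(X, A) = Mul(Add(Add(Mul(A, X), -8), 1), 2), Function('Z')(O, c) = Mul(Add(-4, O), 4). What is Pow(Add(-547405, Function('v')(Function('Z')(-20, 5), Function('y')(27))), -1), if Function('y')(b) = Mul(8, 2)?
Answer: Rational(-1, 550491) ≈ -1.8166e-6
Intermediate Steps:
Function('y')(b) = 16
Function('Z')(O, c) = Add(-16, Mul(4, O))
Function('v')(X, A) = Add(-14, Mul(2, A, X)) (Function('v')(X, A) = Mul(Add(Add(-8, Mul(A, X)), 1), 2) = Mul(Add(-7, Mul(A, X)), 2) = Add(-14, Mul(2, A, X)))
Pow(Add(-547405, Function('v')(Function('Z')(-20, 5), Function('y')(27))), -1) = Pow(Add(-547405, Add(-14, Mul(2, 16, Add(-16, Mul(4, -20))))), -1) = Pow(Add(-547405, Add(-14, Mul(2, 16, Add(-16, -80)))), -1) = Pow(Add(-547405, Add(-14, Mul(2, 16, -96))), -1) = Pow(Add(-547405, Add(-14, -3072)), -1) = Pow(Add(-547405, -3086), -1) = Pow(-550491, -1) = Rational(-1, 550491)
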